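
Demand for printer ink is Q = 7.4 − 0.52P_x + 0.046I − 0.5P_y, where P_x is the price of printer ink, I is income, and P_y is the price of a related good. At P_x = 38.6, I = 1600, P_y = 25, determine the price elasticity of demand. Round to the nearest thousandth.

-0.414

First evaluate Q: 7.4 − 0.52(38.6) + 0.046(1600) − 0.5(25) = 7.4 − 20.072 + 73.6 − 12.5 = 48.428.
∂Q/∂P_x = −0.52, so E_p = (−0.52)·(38.6/48.428) ≈ -0.414.
|E_p| < 1: demand is inelastic.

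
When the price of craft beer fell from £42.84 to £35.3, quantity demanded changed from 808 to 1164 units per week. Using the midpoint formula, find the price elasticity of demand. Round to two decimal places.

-1.87

%Δq = (1164 − 808)/[(808 + 1164)/2] = 356/986 ≈ 0.3611.
%Δp = (35.3 − 42.84)/[(42.84 + 35.3)/2] = -7.54/39.07 ≈ -0.1930.
Arc elasticity E = %Δq/%Δp ≈ 0.3611/-0.1930 ≈ -1.87.
|E| > 1: demand is elastic over this range.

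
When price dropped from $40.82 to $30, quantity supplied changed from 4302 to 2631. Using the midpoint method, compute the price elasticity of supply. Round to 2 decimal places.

%ΔQ = (2631 − 4302)/[(4302 + 2631)/2] = -1671/3466.5 ≈ -0.4820.
%ΔP = (30 − 40.82)/[(40.82 + 30)/2] = -10.82/35.41 ≈ -0.3056.
Arc elasticity E = %ΔQ/%ΔP ≈ -0.4820/-0.3056 ≈ 1.58.
|E| > 1: supply is elastic over this range.

1.58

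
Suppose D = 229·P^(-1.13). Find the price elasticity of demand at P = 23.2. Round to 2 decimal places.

-1.13

For a Cobb–Douglas (constant-elasticity) form D = A·P^α·…, the elasticity with respect to P equals the exponent α at every point.
Here the exponent on P is -1.13, so the price elasticity of demand is -1.13.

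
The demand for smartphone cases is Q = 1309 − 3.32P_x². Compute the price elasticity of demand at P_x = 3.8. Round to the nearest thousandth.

At P_x = 3.8, Q = 1261.0592.
dQ/dP_x = −2·3.32·P_x = −25.232.
Point elasticity E = (dQ/dP_x)·(P_x/Q) = -25.232 × 3.8/1261.0592 ≈ -0.076.
|E| < 1, so demand is inelastic at this price.

-0.076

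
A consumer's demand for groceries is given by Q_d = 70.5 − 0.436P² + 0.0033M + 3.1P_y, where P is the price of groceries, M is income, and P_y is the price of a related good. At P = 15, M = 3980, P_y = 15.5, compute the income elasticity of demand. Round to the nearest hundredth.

0.39

At the given point, Q_d = 70.5 − 0.436(15)² + 0.0033(3980) + 3.1(15.5) = 70.5 − 98.1 + 13.134 + 48.05 = 33.584.
∂Q_d/∂M = +0.0033, so E_I = 0.0033·(3980/33.584) ≈ 0.39.
E_I ∈ (0,1): normal good (necessity).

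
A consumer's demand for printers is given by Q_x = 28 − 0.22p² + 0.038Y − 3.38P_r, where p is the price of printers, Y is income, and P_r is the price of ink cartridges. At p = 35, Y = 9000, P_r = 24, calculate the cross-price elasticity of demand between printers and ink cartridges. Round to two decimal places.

-4.19

First evaluate Q_x: 28 − 0.22(35)² + 0.038(9000) − 3.38(24) = 28 − 269.5 + 342 − 81.12 = 19.38.
∂Q_x/∂P_r = −3.38, so E_xy = -3.38·(24/19.38) ≈ -4.19.
E_xy < 0: the goods are complements.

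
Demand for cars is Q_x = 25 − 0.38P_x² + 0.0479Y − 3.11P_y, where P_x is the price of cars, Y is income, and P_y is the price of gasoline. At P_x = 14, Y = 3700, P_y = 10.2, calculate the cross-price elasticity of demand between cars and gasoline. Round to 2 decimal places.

Q_x = 25 − 0.38(14)² + 0.0479(3700) − 3.11(10.2) = 25 − 74.48 + 177.23 − 31.722 = 96.028.
∂Q_x/∂P_y = −3.11, so E_xy = -3.11·(10.2/96.028) ≈ -0.33.
E_xy < 0: the goods are complements.

-0.33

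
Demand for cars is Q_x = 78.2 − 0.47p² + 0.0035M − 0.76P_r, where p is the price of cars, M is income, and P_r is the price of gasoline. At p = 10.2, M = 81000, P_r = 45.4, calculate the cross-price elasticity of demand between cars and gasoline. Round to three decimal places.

Q_x = 78.2 − 0.47(10.2)² + 0.0035(81000) − 0.76(45.4) = 78.2 − 48.8988 + 283.5 − 34.504 = 278.2972.
∂Q_x/∂P_r = −0.76, so E_xy = -0.76·(45.4/278.2972) ≈ -0.124.
E_xy < 0: the goods are complements.

-0.124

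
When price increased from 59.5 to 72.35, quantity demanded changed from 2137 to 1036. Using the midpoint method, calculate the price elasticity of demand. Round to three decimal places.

%ΔQ = (1036 − 2137)/[(2137 + 1036)/2] = -1101/1586.5 ≈ -0.6940.
%Δp = (72.35 − 59.5)/[(59.5 + 72.35)/2] = 12.85/65.925 ≈ 0.1949.
Arc elasticity E = %ΔQ/%Δp ≈ -0.6940/0.1949 ≈ -3.560.
|E| > 1: demand is elastic over this range.

-3.560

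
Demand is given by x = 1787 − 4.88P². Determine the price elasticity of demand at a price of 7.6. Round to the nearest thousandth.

At P = 7.6, x = 1505.1312.
dx/dP = −2·4.88·P = −74.176.
Point elasticity E = (dx/dP)·(P/x) = -74.176 × 7.6/1505.1312 ≈ -0.375.
|E| < 1, so demand is inelastic at this price.

-0.375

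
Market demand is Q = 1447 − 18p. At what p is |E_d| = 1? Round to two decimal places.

For linear demand Q = a − bp, E = −bp/(a − bp). |E| = 1 ⇒ bp = a − bp ⇒ p = a/(2b).
p = 1447/(2·18) ≈ 40.19.

40.19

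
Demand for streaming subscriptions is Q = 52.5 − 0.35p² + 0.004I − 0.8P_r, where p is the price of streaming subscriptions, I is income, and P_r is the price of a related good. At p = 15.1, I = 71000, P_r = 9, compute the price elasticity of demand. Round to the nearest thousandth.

First evaluate Q: 52.5 − 0.35(15.1)² + 0.004(71000) − 0.8(9) = 52.5 − 79.8035 + 284 − 7.2 = 249.4965.
∂Q/∂p = −2·0.35·p = -10.57, so E_p = -10.57·(15.1/249.4965) ≈ -0.640.
|E_p| < 1: demand is inelastic.

-0.640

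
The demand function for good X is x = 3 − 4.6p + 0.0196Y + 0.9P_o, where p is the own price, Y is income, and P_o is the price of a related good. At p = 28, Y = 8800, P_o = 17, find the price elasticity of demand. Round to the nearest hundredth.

-2.08

x = 3 − 4.6(28) + 0.0196(8800) + 0.9(17) = 3 − 128.8 + 172.48 + 15.3 = 61.98.
∂x/∂p = −4.6, so E_p = (−4.6)·(28/61.98) ≈ -2.08.
|E_p| > 1: demand is elastic.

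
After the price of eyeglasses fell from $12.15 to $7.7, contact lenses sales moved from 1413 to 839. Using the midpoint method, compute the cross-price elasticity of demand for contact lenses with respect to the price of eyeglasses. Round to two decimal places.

1.14

%ΔQ_x = (839 − 1413)/[(1413+839)/2] = -574/1126 ≈ -0.5098.
%ΔP_y = (7.7 − 12.15)/[(12.15+7.7)/2] ≈ -0.4484.
E_xy = -0.5098/-0.4484 ≈ 1.14.
E_xy > 0, so contact lenses and eyeglasses are substitutes.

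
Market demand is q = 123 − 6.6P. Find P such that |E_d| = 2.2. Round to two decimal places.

12.81

Set −bP/(a − bP) = −2.2 ⇒ bP = 2.2(a − bP) ⇒ bP(1+2.2) = 2.2·a.
P = 2.2·123/(6.6·3.2) ≈ 12.81.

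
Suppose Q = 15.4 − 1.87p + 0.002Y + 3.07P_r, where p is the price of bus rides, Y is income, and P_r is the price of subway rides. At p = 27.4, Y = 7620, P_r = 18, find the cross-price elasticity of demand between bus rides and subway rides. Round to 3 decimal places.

Q = 15.4 − 1.87(27.4) + 0.002(7620) + 3.07(18) = 15.4 − 51.238 + 15.24 + 55.26 = 34.662.
∂Q/∂P_r = +3.07, so E_xy = 3.07·(18/34.662) ≈ 1.594.
E_xy > 0: the goods are substitutes.

1.594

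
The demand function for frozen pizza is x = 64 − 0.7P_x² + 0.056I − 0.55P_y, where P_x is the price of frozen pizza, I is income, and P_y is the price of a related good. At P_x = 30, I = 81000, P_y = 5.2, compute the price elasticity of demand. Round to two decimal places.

-0.32

First evaluate x: 64 − 0.7(30)² + 0.056(81000) − 0.55(5.2) = 64 − 630 + 4536 − 2.86 = 3967.14.
∂x/∂P_x = −2·0.7·P_x = -42, so E_p = -42·(30/3967.14) ≈ -0.32.
|E_p| < 1: demand is inelastic.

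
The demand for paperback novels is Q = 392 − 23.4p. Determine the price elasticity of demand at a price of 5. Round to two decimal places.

At p = 5, Q = 275.
dQ/dp = −23.4.
Point elasticity E = (dQ/dp)·(p/Q) = -23.4 × 5/275 ≈ -0.43.
|E| < 1, so demand is inelastic at this price.

-0.43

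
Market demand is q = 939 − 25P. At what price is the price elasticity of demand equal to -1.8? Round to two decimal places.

Set −bP/(a − bP) = −1.8 ⇒ bP = 1.8(a − bP) ⇒ bP(1+1.8) = 1.8·a.
P = 1.8·939/(25·2.8) ≈ 24.15.

24.15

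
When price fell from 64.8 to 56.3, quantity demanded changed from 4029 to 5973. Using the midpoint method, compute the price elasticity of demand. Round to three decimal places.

-2.769

%ΔQ = (5973 − 4029)/[(4029 + 5973)/2] = 1944/5001 ≈ 0.3887.
%ΔP = (56.3 − 64.8)/[(64.8 + 56.3)/2] = -8.5/60.55 ≈ -0.1404.
Arc elasticity E = %ΔQ/%ΔP ≈ 0.3887/-0.1404 ≈ -2.769.
|E| > 1: demand is elastic over this range.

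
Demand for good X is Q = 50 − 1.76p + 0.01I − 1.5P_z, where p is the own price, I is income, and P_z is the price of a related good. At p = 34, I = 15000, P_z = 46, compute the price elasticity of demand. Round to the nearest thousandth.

-0.841

At the given point, Q = 50 − 1.76(34) + 0.01(15000) − 1.5(46) = 50 − 59.84 + 150 − 69 = 71.16.
∂Q/∂p = −1.76, so E_p = (−1.76)·(34/71.16) ≈ -0.841.
|E_p| < 1: demand is inelastic.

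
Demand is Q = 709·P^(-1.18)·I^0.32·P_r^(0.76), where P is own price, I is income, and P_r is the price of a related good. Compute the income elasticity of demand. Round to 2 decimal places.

For a Cobb–Douglas (constant-elasticity) form Q = A·I^α·…, the elasticity with respect to I equals the exponent α at every point.
Here the exponent on I is 0.32, so the income elasticity of demand is 0.32.

0.32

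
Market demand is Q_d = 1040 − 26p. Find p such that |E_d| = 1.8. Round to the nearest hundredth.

Set −bp/(a − bp) = −1.8 ⇒ bp = 1.8(a − bp) ⇒ bp(1+1.8) = 1.8·a.
p = 1.8·1040/(26·2.8) ≈ 25.71.

25.71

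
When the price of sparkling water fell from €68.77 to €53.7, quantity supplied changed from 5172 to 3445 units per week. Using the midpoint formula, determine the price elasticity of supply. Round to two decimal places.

%ΔQ = (3445 − 5172)/[(5172 + 3445)/2] = -1727/4308.5 ≈ -0.4008.
%ΔP = (53.7 − 68.77)/[(68.77 + 53.7)/2] = -15.07/61.235 ≈ -0.2461.
Arc elasticity E = %ΔQ/%ΔP ≈ -0.4008/-0.2461 ≈ 1.63.
|E| > 1: supply is elastic over this range.

1.63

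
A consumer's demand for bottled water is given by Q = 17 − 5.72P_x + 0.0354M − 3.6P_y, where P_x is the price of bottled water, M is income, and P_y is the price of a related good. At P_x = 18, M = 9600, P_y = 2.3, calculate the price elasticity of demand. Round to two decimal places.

Q = 17 − 5.72(18) + 0.0354(9600) − 3.6(2.3) = 17 − 102.96 + 339.84 − 8.28 = 245.6.
∂Q/∂P_x = −5.72, so E_p = (−5.72)·(18/245.6) ≈ -0.42.
|E_p| < 1: demand is inelastic.

-0.42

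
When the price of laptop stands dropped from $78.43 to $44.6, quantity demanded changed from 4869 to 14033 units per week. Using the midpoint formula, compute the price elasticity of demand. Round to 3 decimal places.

%Δq = (14033 − 4869)/[(4869 + 14033)/2] = 9164/9451 ≈ 0.9696.
%ΔP = (44.6 − 78.43)/[(78.43 + 44.6)/2] = -33.83/61.515 ≈ -0.5499.
Arc elasticity E = %Δq/%ΔP ≈ 0.9696/-0.5499 ≈ -1.763.
|E| > 1: demand is elastic over this range.

-1.763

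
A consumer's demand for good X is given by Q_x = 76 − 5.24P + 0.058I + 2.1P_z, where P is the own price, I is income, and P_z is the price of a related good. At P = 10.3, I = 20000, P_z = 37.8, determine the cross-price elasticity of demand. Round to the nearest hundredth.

0.06

Substituting, Q_x = 76 − 5.24(10.3) + 0.058(20000) + 2.1(37.8) = 76 − 53.972 + 1160 + 79.38 = 1261.408.
∂Q_x/∂P_z = +2.1, so E_xy = 2.1·(37.8/1261.408) ≈ 0.06.
E_xy > 0: the goods are substitutes.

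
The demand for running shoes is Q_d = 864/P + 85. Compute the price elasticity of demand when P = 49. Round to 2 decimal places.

At P = 49, Q_d = 102.6327.
dQ_d/dP = −864/P² = −0.3599.
Point elasticity E = (dQ_d/dP)·(P/Q_d) = -0.3599 × 49/102.6327 ≈ -0.17.
|E| < 1, so demand is inelastic at this price.

-0.17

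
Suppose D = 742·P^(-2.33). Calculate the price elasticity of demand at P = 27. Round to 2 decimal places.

For a Cobb–Douglas (constant-elasticity) form D = A·P^α·…, the elasticity with respect to P equals the exponent α at every point.
Here the exponent on P is -2.33, so the price elasticity of demand is -2.33.

-2.33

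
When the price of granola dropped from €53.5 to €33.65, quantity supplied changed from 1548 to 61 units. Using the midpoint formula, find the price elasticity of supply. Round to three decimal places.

4.058

%Δq = (61 − 1548)/[(1548 + 61)/2] = -1487/804.5 ≈ -1.8484.
%Δp = (33.65 − 53.5)/[(53.5 + 33.65)/2] = -19.85/43.575 ≈ -0.4555.
Arc elasticity E = %Δq/%Δp ≈ -1.8484/-0.4555 ≈ 4.058.
|E| > 1: supply is elastic over this range.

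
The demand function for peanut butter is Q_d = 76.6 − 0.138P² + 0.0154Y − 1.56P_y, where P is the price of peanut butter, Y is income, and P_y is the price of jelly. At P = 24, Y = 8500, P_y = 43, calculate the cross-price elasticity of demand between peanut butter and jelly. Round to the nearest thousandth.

-1.101

First evaluate Q_d: 76.6 − 0.138(24)² + 0.0154(8500) − 1.56(43) = 76.6 − 79.488 + 130.9 − 67.08 = 60.932.
∂Q_d/∂P_y = −1.56, so E_xy = -1.56·(43/60.932) ≈ -1.101.
E_xy < 0: the goods are complements.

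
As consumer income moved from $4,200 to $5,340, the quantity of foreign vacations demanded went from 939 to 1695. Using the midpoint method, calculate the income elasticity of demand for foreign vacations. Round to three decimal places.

2.402

%ΔQ = (1695 − 939)/[(939+1695)/2] = 756/1317 ≈ 0.5740.
%ΔI = (5,340 − 4,200)/[(4,200+5,340)/2] = 1140/4770 ≈ 0.2390.
E_I = %ΔQ/%ΔI ≈ 2.402.
E_I > 1: normal good (luxury).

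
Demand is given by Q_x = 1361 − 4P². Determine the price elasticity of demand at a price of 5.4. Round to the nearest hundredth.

-0.19

At P = 5.4, Q_x = 1244.36.
dQ_x/dP = −2·4·P = −43.2.
Point elasticity E = (dQ_x/dP)·(P/Q_x) = -43.2 × 5.4/1244.36 ≈ -0.19.
|E| < 1, so demand is inelastic at this price.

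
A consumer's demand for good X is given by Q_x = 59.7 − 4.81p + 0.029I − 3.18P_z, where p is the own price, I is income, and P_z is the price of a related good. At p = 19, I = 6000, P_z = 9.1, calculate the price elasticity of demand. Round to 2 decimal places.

-0.81

Q_x = 59.7 − 4.81(19) + 0.029(6000) − 3.18(9.1) = 59.7 − 91.39 + 174 − 28.938 = 113.372.
∂Q_x/∂p = −4.81, so E_p = (−4.81)·(19/113.372) ≈ -0.81.
|E_p| < 1: demand is inelastic.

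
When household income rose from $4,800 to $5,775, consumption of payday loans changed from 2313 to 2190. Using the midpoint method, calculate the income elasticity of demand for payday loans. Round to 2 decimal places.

%ΔQ = (2190 − 2313)/[(2313+2190)/2] = -123/2251.5 ≈ -0.0546.
%ΔI = (5,775 − 4,800)/[(4,800+5,775)/2] = 975/5287.5 ≈ 0.1844.
E_I = %ΔQ/%ΔI ≈ -0.30.
E_I < 0: inferior good.

-0.30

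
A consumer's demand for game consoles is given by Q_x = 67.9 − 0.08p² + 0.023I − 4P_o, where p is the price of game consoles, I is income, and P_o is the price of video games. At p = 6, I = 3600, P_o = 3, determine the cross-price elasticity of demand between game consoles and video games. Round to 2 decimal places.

-0.09

Q_x = 67.9 − 0.08(6)² + 0.023(3600) − 4(3) = 67.9 − 2.88 + 82.8 − 12 = 135.82.
∂Q_x/∂P_o = −4, so E_xy = -4·(3/135.82) ≈ -0.09.
E_xy < 0: the goods are complements.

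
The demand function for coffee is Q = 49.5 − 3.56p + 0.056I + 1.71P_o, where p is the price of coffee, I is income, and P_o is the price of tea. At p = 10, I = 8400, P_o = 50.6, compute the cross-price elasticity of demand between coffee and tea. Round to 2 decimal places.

0.15

Q = 49.5 − 3.56(10) + 0.056(8400) + 1.71(50.6) = 49.5 − 35.6 + 470.4 + 86.526 = 570.826.
∂Q/∂P_o = +1.71, so E_xy = 1.71·(50.6/570.826) ≈ 0.15.
E_xy > 0: the goods are substitutes.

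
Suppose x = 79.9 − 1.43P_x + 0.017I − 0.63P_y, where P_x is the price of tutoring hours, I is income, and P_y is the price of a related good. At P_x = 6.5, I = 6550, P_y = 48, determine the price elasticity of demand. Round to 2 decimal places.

At the given point, x = 79.9 − 1.43(6.5) + 0.017(6550) − 0.63(48) = 79.9 − 9.295 + 111.35 − 30.24 = 151.715.
∂x/∂P_x = −1.43, so E_p = (−1.43)·(6.5/151.715) ≈ -0.06.
|E_p| < 1: demand is inelastic.

-0.06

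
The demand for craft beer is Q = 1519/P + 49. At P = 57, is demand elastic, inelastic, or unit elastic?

At P = 57, Q = 75.6491.
dQ/dP = −1519/P² = −0.4675.
Point elasticity E = (dQ/dP)·(P/Q) = -0.4675 × 57/75.6491 ≈ -0.352.
|E| ≈ 0.352 < 1, so demand is inelastic.

inelastic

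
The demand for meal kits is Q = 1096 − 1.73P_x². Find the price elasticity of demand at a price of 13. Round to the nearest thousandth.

At P_x = 13, Q = 803.63.
dQ/dP_x = −2·1.73·P_x = −44.98.
Point elasticity E = (dQ/dP_x)·(P_x/Q) = -44.98 × 13/803.63 ≈ -0.728.
|E| < 1, so demand is inelastic at this price.

-0.728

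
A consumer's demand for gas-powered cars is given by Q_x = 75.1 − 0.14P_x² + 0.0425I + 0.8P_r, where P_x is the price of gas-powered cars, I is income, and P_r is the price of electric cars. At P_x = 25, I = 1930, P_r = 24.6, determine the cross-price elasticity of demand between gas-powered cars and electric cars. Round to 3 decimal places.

0.220

First evaluate Q_x: 75.1 − 0.14(25)² + 0.0425(1930) + 0.8(24.6) = 75.1 − 87.5 + 82.025 + 19.68 = 89.305.
∂Q_x/∂P_r = +0.8, so E_xy = 0.8·(24.6/89.305) ≈ 0.220.
E_xy > 0: the goods are substitutes.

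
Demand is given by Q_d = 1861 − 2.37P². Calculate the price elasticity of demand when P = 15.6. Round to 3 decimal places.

At P = 15.6, Q_d = 1284.2368.
dQ_d/dP = −2·2.37·P = −73.944.
Point elasticity E = (dQ_d/dP)·(P/Q_d) = -73.944 × 15.6/1284.2368 ≈ -0.898.
|E| < 1, so demand is inelastic at this price.

-0.898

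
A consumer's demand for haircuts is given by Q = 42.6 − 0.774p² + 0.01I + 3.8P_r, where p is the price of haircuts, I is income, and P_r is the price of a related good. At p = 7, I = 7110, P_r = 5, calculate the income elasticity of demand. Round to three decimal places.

0.750

Q = 42.6 − 0.774(7)² + 0.01(7110) + 3.8(5) = 42.6 − 37.926 + 71.1 + 19 = 94.774.
∂Q/∂I = +0.01, so E_I = 0.01·(7110/94.774) ≈ 0.750.
E_I ∈ (0,1): normal good (necessity).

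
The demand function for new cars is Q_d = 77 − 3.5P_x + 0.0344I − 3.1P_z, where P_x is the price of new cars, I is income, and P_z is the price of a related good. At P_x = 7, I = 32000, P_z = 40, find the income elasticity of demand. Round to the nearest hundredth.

1.07

Q_d = 77 − 3.5(7) + 0.0344(32000) − 3.1(40) = 77 − 24.5 + 1100.8 − 124 = 1029.3.
∂Q_d/∂I = +0.0344, so E_I = 0.0344·(32000/1029.3) ≈ 1.07.
E_I > 1: normal good (luxury).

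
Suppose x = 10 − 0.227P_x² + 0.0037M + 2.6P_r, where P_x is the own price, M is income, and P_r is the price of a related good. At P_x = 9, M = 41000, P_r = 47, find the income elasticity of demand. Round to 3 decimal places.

Evaluating quantity at (P_x, M, P_r) gives x = 10 − 0.227(9)² + 0.0037(41000) + 2.6(47) = 10 − 18.387 + 151.7 + 122.2 = 265.513.
∂x/∂M = +0.0037, so E_I = 0.0037·(41000/265.513) ≈ 0.571.
E_I ∈ (0,1): normal good (necessity).

0.571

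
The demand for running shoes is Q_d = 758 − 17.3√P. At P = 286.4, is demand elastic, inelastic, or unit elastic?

inelastic

At P = 286.4, Q_d = 465.2259.
dQ_d/dP = −17.3/(2√P) = −17.3/(2·16.9234).
Point elasticity E = (dQ_d/dP)·(P/Q_d) = -0.5111 × 286.4/465.2259 ≈ -0.315.
|E| ≈ 0.315 < 1, so demand is inelastic.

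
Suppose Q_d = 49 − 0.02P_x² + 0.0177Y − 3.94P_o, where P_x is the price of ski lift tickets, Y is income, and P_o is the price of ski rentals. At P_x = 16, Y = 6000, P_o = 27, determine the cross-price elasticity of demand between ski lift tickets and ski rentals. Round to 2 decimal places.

-2.43

First evaluate Q_d: 49 − 0.02(16)² + 0.0177(6000) − 3.94(27) = 49 − 5.12 + 106.2 − 106.38 = 43.7.
∂Q_d/∂P_o = −3.94, so E_xy = -3.94·(27/43.7) ≈ -2.43.
E_xy < 0: the goods are complements.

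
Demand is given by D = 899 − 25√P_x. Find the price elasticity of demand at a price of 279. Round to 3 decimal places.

-0.434

At P_x = 279, D = 481.4177.
dD/dP_x = −25/(2√P_x) = −25/(2·16.7033).
Point elasticity E = (dD/dP_x)·(P_x/D) = -0.7484 × 279/481.4177 ≈ -0.434.
|E| < 1, so demand is inelastic at this price.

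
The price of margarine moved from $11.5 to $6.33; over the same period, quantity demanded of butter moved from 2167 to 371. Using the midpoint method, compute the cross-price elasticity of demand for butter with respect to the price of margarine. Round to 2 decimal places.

%ΔQ_x = (371 − 2167)/[(2167+371)/2] = -1796/1269 ≈ -1.4153.
%ΔP_y = (6.33 − 11.5)/[(11.5+6.33)/2] ≈ -0.5799.
E_xy = -1.4153/-0.5799 ≈ 2.44.
E_xy > 0, so butter and margarine are substitutes.

2.44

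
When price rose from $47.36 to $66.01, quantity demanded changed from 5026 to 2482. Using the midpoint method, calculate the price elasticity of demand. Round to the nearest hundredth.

-2.06

%Δq = (2482 − 5026)/[(5026 + 2482)/2] = -2544/3754 ≈ -0.6777.
%Δp = (66.01 − 47.36)/[(47.36 + 66.01)/2] = 18.65/56.685 ≈ 0.3290.
Arc elasticity E = %Δq/%Δp ≈ -0.6777/0.3290 ≈ -2.06.
|E| > 1: demand is elastic over this range.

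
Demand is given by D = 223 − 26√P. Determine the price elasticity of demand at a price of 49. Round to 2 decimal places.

-2.22

At P = 49, D = 41.
dD/dP = −26/(2√P) = −26/(2·7).
Point elasticity E = (dD/dP)·(P/D) = -1.8571 × 49/41 ≈ -2.22.
|E| > 1, so demand is elastic at this price.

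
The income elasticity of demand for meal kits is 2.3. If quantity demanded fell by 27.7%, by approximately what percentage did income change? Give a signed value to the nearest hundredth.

%ΔQ ≈ E × %ΔI ⇒ %ΔI = %ΔQ / E = (-27.7%)/(2.3) ≈ -12.04%.

-12.04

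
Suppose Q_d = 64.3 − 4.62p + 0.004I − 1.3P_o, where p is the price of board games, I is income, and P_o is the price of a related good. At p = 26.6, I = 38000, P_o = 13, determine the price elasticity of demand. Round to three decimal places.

Evaluating quantity at (p, I, P_o) gives Q_d = 64.3 − 4.62(26.6) + 0.004(38000) − 1.3(13) = 64.3 − 122.892 + 152 − 16.9 = 76.508.
∂Q_d/∂p = −4.62, so E_p = (−4.62)·(26.6/76.508) ≈ -1.606.
|E_p| > 1: demand is elastic.

-1.606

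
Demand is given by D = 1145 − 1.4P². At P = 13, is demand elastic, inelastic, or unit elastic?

inelastic

At P = 13, D = 908.4.
dD/dP = −2·1.4·P = −36.4.
Point elasticity E = (dD/dP)·(P/D) = -36.4 × 13/908.4 ≈ -0.521.
|E| ≈ 0.521 < 1, so demand is inelastic.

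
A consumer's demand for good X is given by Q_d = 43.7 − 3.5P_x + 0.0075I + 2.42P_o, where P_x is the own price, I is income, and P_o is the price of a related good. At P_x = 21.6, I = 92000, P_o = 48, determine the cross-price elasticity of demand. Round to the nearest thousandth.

0.150

Substituting, Q_d = 43.7 − 3.5(21.6) + 0.0075(92000) + 2.42(48) = 43.7 − 75.6 + 690 + 116.16 = 774.26.
∂Q_d/∂P_o = +2.42, so E_xy = 2.42·(48/774.26) ≈ 0.150.
E_xy > 0: the goods are substitutes.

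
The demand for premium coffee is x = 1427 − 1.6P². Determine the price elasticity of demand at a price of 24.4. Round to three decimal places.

At P = 24.4, x = 474.424.
dx/dP = −2·1.6·P = −78.08.
Point elasticity E = (dx/dP)·(P/x) = -78.08 × 24.4/474.424 ≈ -4.016.
|E| > 1, so demand is elastic at this price.

-4.016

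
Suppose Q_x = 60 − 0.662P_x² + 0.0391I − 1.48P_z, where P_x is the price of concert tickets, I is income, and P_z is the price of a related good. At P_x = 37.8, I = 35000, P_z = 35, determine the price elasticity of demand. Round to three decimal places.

-4.391

Q_x = 60 − 0.662(37.8)² + 0.0391(35000) − 1.48(35) = 60 − 945.8921 + 1368.5 − 51.8 = 430.8079.
∂Q_x/∂P_x = −2·0.662·P_x = -50.0472, so E_p = -50.0472·(37.8/430.8079) ≈ -4.391.
|E_p| > 1: demand is elastic.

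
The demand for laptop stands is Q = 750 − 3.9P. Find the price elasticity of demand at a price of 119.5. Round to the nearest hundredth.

-1.64

At P = 119.5, Q = 283.95.
dQ/dP = −3.9.
Point elasticity E = (dQ/dP)·(P/Q) = -3.9 × 119.5/283.95 ≈ -1.64.
|E| > 1, so demand is elastic at this price.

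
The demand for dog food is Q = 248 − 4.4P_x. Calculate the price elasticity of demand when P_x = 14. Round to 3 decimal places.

-0.330

At P_x = 14, Q = 186.4.
dQ/dP_x = −4.4.
Point elasticity E = (dQ/dP_x)·(P_x/Q) = -4.4 × 14/186.4 ≈ -0.330.
|E| < 1, so demand is inelastic at this price.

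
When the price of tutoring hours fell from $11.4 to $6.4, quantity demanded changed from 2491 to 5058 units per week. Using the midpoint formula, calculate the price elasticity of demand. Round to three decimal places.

%Δq = (5058 − 2491)/[(2491 + 5058)/2] = 2567/3774.5 ≈ 0.6801.
%Δp = (6.4 − 11.4)/[(11.4 + 6.4)/2] = -5/8.9 ≈ -0.5618.
Arc elasticity E = %Δq/%Δp ≈ 0.6801/-0.5618 ≈ -1.211.
|E| > 1: demand is elastic over this range.

-1.211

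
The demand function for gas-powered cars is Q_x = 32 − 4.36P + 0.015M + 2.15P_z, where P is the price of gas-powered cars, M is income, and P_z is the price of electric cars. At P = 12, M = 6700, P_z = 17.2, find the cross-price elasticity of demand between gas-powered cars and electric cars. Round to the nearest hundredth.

At the given point, Q_x = 32 − 4.36(12) + 0.015(6700) + 2.15(17.2) = 32 − 52.32 + 100.5 + 36.98 = 117.16.
∂Q_x/∂P_z = +2.15, so E_xy = 2.15·(17.2/117.16) ≈ 0.32.
E_xy > 0: the goods are substitutes.

0.32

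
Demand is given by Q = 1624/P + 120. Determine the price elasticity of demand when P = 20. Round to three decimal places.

-0.404

At P = 20, Q = 201.2.
dQ/dP = −1624/P² = −4.06.
Point elasticity E = (dQ/dP)·(P/Q) = -4.06 × 20/201.2 ≈ -0.404.
|E| < 1, so demand is inelastic at this price.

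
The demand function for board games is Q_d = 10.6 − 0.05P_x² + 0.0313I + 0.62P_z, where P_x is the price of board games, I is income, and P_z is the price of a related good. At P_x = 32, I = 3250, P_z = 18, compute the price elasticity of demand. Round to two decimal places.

Substituting, Q_d = 10.6 − 0.05(32)² + 0.0313(3250) + 0.62(18) = 10.6 − 51.2 + 101.725 + 11.16 = 72.285.
∂Q_d/∂P_x = −2·0.05·P_x = -3.2, so E_p = -3.2·(32/72.285) ≈ -1.42.
|E_p| > 1: demand is elastic.

-1.42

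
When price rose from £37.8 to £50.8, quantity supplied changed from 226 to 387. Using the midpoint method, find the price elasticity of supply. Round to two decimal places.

1.79

%ΔQ = (387 − 226)/[(226 + 387)/2] = 161/306.5 ≈ 0.5253.
%Δp = (50.8 − 37.8)/[(37.8 + 50.8)/2] = 13/44.3 ≈ 0.2935.
Arc elasticity E = %ΔQ/%Δp ≈ 0.5253/0.2935 ≈ 1.79.
|E| > 1: supply is elastic over this range.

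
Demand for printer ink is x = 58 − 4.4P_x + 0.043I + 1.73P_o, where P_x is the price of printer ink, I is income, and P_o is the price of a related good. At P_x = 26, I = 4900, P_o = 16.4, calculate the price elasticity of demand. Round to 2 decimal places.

Evaluating quantity at (P_x, I, P_o) gives x = 58 − 4.4(26) + 0.043(4900) + 1.73(16.4) = 58 − 114.4 + 210.7 + 28.372 = 182.672.
∂x/∂P_x = −4.4, so E_p = (−4.4)·(26/182.672) ≈ -0.63.
|E_p| < 1: demand is inelastic.

-0.63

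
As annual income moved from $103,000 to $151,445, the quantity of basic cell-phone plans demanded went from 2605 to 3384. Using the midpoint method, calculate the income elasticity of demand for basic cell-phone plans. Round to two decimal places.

%ΔQ = (3384 − 2605)/[(2605+3384)/2] = 779/2994.5 ≈ 0.2601.
%ΔI = (151,445 − 103,000)/[(103,000+151,445)/2] = 48445/127222.5 ≈ 0.3808.
E_I = %ΔQ/%ΔI ≈ 0.68.
E_I ∈ (0,1): normal good (necessity).

0.68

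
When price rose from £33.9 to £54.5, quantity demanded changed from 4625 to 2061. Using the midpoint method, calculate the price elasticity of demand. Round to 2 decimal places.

%ΔQ = (2061 − 4625)/[(4625 + 2061)/2] = -2564/3343 ≈ -0.7670.
%Δp = (54.5 − 33.9)/[(33.9 + 54.5)/2] = 20.6/44.2 ≈ 0.4661.
Arc elasticity E = %ΔQ/%Δp ≈ -0.7670/0.4661 ≈ -1.65.
|E| > 1: demand is elastic over this range.

-1.65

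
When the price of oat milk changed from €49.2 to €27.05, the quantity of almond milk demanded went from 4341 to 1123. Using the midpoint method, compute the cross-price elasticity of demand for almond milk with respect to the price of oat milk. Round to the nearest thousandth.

%ΔQ_x = (1123 − 4341)/[(4341+1123)/2] = -3218/2732 ≈ -1.1779.
%ΔP_y = (27.05 − 49.2)/[(49.2+27.05)/2] ≈ -0.5810.
E_xy = -1.1779/-0.5810 ≈ 2.027.
E_xy > 0, so almond milk and oat milk are substitutes.

2.027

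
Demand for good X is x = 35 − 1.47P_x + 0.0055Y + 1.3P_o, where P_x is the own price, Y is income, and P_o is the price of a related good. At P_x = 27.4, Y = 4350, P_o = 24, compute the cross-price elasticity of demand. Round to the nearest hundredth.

x = 35 − 1.47(27.4) + 0.0055(4350) + 1.3(24) = 35 − 40.278 + 23.925 + 31.2 = 49.847.
∂x/∂P_o = +1.3, so E_xy = 1.3·(24/49.847) ≈ 0.63.
E_xy > 0: the goods are substitutes.

0.63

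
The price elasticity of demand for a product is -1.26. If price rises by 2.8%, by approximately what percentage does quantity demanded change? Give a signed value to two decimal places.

%ΔQ ≈ E × %ΔP = (-1.26) × (2.8%) ≈ -3.53%.

-3.53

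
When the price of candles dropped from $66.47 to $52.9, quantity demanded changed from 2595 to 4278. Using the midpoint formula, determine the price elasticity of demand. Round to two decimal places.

%Δq = (4278 − 2595)/[(2595 + 4278)/2] = 1683/3436.5 ≈ 0.4897.
%Δp = (52.9 − 66.47)/[(66.47 + 52.9)/2] = -13.57/59.685 ≈ -0.2274.
Arc elasticity E = %Δq/%Δp ≈ 0.4897/-0.2274 ≈ -2.15.
|E| > 1: demand is elastic over this range.

-2.15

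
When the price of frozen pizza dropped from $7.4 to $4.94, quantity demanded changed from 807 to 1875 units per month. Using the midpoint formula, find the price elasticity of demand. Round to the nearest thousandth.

-1.998

%ΔQ = (1875 − 807)/[(807 + 1875)/2] = 1068/1341 ≈ 0.7964.
%Δp = (4.94 − 7.4)/[(7.4 + 4.94)/2] = -2.46/6.17 ≈ -0.3987.
Arc elasticity E = %ΔQ/%Δp ≈ 0.7964/-0.3987 ≈ -1.998.
|E| > 1: demand is elastic over this range.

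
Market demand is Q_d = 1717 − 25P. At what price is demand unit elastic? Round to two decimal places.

34.34

For linear demand Q_d = a − bP, E = −bP/(a − bP). |E| = 1 ⇒ bP = a − bP ⇒ P = a/(2b).
P = 1717/(2·25) = 34.34.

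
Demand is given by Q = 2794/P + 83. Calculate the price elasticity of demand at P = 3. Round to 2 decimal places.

-0.92

At P = 3, Q = 1014.3333.
dQ/dP = −2794/P² = −310.4444.
Point elasticity E = (dQ/dP)·(P/Q) = -310.4444 × 3/1014.3333 ≈ -0.92.
|E| < 1, so demand is inelastic at this price.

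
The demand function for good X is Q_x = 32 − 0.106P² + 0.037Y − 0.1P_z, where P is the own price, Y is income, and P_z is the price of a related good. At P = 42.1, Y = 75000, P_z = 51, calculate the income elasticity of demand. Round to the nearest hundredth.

At the given point, Q_x = 32 − 0.106(42.1)² + 0.037(75000) − 0.1(51) = 32 − 187.8755 + 2775 − 5.1 = 2614.0245.
∂Q_x/∂Y = +0.037, so E_I = 0.037·(75000/2614.0245) ≈ 1.06.
E_I > 1: normal good (luxury).

1.06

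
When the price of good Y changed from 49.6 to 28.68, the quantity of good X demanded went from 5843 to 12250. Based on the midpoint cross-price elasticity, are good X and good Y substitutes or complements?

complements

%ΔQ_x = (12250 − 5843)/[(5843+12250)/2] = 6407/9046.5 ≈ 0.7082.
%ΔP_y = (28.68 − 49.6)/[(49.6+28.68)/2] ≈ -0.5345.
E_xy = 0.7082/-0.5345 ≈ -1.325.
E_xy < 0, so the goods are complements.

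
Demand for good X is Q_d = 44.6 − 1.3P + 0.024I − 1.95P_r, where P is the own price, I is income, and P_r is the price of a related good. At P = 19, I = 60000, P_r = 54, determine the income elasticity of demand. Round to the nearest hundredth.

Q_d = 44.6 − 1.3(19) + 0.024(60000) − 1.95(54) = 44.6 − 24.7 + 1440 − 105.3 = 1354.6.
∂Q_d/∂I = +0.024, so E_I = 0.024·(60000/1354.6) ≈ 1.06.
E_I > 1: normal good (luxury).

1.06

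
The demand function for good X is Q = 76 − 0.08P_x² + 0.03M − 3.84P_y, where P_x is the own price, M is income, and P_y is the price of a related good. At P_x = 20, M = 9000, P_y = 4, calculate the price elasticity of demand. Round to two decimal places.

At the given point, Q = 76 − 0.08(20)² + 0.03(9000) − 3.84(4) = 76 − 32 + 270 − 15.36 = 298.64.
∂Q/∂P_x = −2·0.08·P_x = -3.2, so E_p = -3.2·(20/298.64) ≈ -0.21.
|E_p| < 1: demand is inelastic.

-0.21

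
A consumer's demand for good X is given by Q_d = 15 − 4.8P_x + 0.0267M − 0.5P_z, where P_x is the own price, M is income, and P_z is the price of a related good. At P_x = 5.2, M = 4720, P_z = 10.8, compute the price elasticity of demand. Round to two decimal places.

First evaluate Q_d: 15 − 4.8(5.2) + 0.0267(4720) − 0.5(10.8) = 15 − 24.96 + 126.024 − 5.4 = 110.664.
∂Q_d/∂P_x = −4.8, so E_p = (−4.8)·(5.2/110.664) ≈ -0.23.
|E_p| < 1: demand is inelastic.

-0.23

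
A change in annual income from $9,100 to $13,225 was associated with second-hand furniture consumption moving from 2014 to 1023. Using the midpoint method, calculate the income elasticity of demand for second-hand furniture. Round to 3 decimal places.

%ΔQ = (1023 − 2014)/[(2014+1023)/2] = -991/1518.5 ≈ -0.6526.
%ΔY = (13,225 − 9,100)/[(9,100+13,225)/2] = 4125/11162.5 ≈ 0.3695.
E_I = %ΔQ/%ΔY ≈ -1.766.
E_I < 0: inferior good.

-1.766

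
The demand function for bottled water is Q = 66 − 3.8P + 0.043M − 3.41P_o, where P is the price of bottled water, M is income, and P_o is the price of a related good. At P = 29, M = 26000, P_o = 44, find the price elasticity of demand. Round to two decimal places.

Evaluating quantity at (P, M, P_o) gives Q = 66 − 3.8(29) + 0.043(26000) − 3.41(44) = 66 − 110.2 + 1118 − 150.04 = 923.76.
∂Q/∂P = −3.8, so E_p = (−3.8)·(29/923.76) ≈ -0.12.
|E_p| < 1: demand is inelastic.

-0.12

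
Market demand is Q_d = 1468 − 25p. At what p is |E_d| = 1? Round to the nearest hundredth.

29.36

For linear demand Q_d = a − bp, E = −bp/(a − bp). |E| = 1 ⇒ bp = a − bp ⇒ p = a/(2b).
p = 1468/(2·25) = 29.36.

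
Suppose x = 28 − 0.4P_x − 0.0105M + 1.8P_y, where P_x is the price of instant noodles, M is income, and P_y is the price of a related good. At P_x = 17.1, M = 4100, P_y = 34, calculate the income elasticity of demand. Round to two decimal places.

-1.10

Evaluating quantity at (P_x, M, P_y) gives x = 28 − 0.4(17.1) − 0.0105(4100) + 1.8(34) = 28 − 6.84 − 43.05 + 61.2 = 39.31.
∂x/∂M = −0.0105, so E_I = -0.0105·(4100/39.31) ≈ -1.10.
E_I < 0: inferior good.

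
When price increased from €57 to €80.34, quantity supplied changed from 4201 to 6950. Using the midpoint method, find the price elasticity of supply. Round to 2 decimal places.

1.45

%ΔQ = (6950 − 4201)/[(4201 + 6950)/2] = 2749/5575.5 ≈ 0.4930.
%ΔP = (80.34 − 57)/[(57 + 80.34)/2] = 23.34/68.67 ≈ 0.3399.
Arc elasticity E = %ΔQ/%ΔP ≈ 0.4930/0.3399 ≈ 1.45.
|E| > 1: supply is elastic over this range.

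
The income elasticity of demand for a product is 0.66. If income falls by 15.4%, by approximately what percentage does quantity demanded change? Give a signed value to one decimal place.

-10.2

%ΔQ ≈ E × %ΔI = (0.66) × (-15.4%) ≈ -10.2%.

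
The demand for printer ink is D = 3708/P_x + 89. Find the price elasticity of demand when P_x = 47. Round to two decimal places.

-0.47

At P_x = 47, D = 167.8936.
dD/dP_x = −3708/P_x² = −1.6786.
Point elasticity E = (dD/dP_x)·(P_x/D) = -1.6786 × 47/167.8936 ≈ -0.47.
|E| < 1, so demand is inelastic at this price.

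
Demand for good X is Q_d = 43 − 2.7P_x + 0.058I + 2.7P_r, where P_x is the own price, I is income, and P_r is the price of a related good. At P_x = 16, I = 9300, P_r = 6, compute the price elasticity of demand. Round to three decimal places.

Substituting, Q_d = 43 − 2.7(16) + 0.058(9300) + 2.7(6) = 43 − 43.2 + 539.4 + 16.2 = 555.4.
∂Q_d/∂P_x = −2.7, so E_p = (−2.7)·(16/555.4) ≈ -0.078.
|E_p| < 1: demand is inelastic.

-0.078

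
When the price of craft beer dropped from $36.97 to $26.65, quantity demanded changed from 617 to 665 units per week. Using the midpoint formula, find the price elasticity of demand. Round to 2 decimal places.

%ΔQ = (665 − 617)/[(617 + 665)/2] = 48/641 ≈ 0.0749.
%Δp = (26.65 − 36.97)/[(36.97 + 26.65)/2] = -10.32/31.81 ≈ -0.3244.
Arc elasticity E = %ΔQ/%Δp ≈ 0.0749/-0.3244 ≈ -0.23.
|E| < 1: demand is inelastic over this range.

-0.23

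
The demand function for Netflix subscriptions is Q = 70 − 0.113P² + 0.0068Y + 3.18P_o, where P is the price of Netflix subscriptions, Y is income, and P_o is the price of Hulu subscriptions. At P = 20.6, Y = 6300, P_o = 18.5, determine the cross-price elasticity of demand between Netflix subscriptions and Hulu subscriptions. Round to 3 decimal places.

0.476

Evaluating quantity at (P, Y, P_o) gives Q = 70 − 0.113(20.6)² + 0.0068(6300) + 3.18(18.5) = 70 − 47.9527 + 42.84 + 58.83 = 123.7173.
∂Q/∂P_o = +3.18, so E_xy = 3.18·(18.5/123.7173) ≈ 0.476.
E_xy > 0: the goods are substitutes.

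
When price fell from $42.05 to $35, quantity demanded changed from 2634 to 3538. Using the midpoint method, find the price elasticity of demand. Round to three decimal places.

%ΔQ = (3538 − 2634)/[(2634 + 3538)/2] = 904/3086 ≈ 0.2929.
%Δp = (35 − 42.05)/[(42.05 + 35)/2] = -7.05/38.525 ≈ -0.1830.
Arc elasticity E = %ΔQ/%Δp ≈ 0.2929/-0.1830 ≈ -1.601.
|E| > 1: demand is elastic over this range.

-1.601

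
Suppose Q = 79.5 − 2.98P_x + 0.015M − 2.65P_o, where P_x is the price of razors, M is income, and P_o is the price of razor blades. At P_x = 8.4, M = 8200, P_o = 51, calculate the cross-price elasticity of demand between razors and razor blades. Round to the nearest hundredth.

-3.19

Evaluating quantity at (P_x, M, P_o) gives Q = 79.5 − 2.98(8.4) + 0.015(8200) − 2.65(51) = 79.5 − 25.032 + 123 − 135.15 = 42.318.
∂Q/∂P_o = −2.65, so E_xy = -2.65·(51/42.318) ≈ -3.19.
E_xy < 0: the goods are complements.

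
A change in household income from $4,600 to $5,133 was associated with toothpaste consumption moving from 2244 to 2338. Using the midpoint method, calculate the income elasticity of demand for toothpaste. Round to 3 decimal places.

%ΔQ = (2338 − 2244)/[(2244+2338)/2] = 94/2291 ≈ 0.0410.
%ΔY = (5,133 − 4,600)/[(4,600+5,133)/2] = 533/4866.5 ≈ 0.1095.
E_I = %ΔQ/%ΔY ≈ 0.375.
E_I ∈ (0,1): normal good (necessity).

0.375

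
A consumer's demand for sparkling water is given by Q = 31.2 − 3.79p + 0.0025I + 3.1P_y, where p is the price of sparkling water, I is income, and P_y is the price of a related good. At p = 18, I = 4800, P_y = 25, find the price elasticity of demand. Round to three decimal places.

-1.300

Substituting, Q = 31.2 − 3.79(18) + 0.0025(4800) + 3.1(25) = 31.2 − 68.22 + 12 + 77.5 = 52.48.
∂Q/∂p = −3.79, so E_p = (−3.79)·(18/52.48) ≈ -1.300.
|E_p| > 1: demand is elastic.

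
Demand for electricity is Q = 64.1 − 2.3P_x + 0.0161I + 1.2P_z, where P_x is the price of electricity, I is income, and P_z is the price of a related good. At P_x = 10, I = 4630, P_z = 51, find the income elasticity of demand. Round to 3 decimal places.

0.422

At the given point, Q = 64.1 − 2.3(10) + 0.0161(4630) + 1.2(51) = 64.1 − 23 + 74.543 + 61.2 = 176.843.
∂Q/∂I = +0.0161, so E_I = 0.0161·(4630/176.843) ≈ 0.422.
E_I ∈ (0,1): normal good (necessity).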